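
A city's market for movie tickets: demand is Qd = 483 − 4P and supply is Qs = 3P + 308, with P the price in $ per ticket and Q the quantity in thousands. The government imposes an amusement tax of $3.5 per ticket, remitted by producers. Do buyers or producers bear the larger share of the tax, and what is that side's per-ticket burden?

Without the tax, 483 − 4P = 3P + 308 gives 7P = 175, so P* = $25 and Q* = 383.
With the tax collected from producers, supply shifts: Qs = 3(P − 3.5) + 308.
Solving gives Q = 377 with buyers paying $26.5 and producers receiving $23 (the $3.5 wedge).
Per-ticket burden: buyers $1.5, producers $2.
Producers take the larger share because supply is less price-elastic here (demand slope 4 vs supply slope 3).
The less price-elastic side of the market bears the larger share of a per-unit tax.

Producers bear the larger share: $2 per ticket.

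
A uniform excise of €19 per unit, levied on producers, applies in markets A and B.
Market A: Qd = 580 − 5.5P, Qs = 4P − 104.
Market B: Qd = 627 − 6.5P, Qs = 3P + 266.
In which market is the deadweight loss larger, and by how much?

Market A: pre-tax P* = €72, Q* = 184; post-tax Q = 140; deadweight loss = €418.
Market B: pre-tax P* = €38, Q* = 380; post-tax Q = 341; deadweight loss = €370.5.
Difference: €418 vs €370.5 → market A is larger by €47.5.

Market A, by €47.5.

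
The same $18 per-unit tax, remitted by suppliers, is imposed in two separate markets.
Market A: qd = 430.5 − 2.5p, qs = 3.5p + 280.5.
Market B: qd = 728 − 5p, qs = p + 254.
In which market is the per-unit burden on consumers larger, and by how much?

Market A: pre-tax p* = $25, q* = 368; post-tax q = 341.75; per-unit burden on consumers = $10.5.
Market B: pre-tax p* = $79, q* = 333; post-tax q = 318; per-unit burden on consumers = $3.
Difference: $10.5 vs $3 → market A is larger by $7.5.

Market A, by $7.5.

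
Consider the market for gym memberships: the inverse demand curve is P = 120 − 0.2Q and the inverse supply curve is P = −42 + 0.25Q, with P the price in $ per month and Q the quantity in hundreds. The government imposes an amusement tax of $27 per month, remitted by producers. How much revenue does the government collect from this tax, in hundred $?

Inverting to Q(P) form: Qd = 600 − 5P; Qs = 4P + 168.
Before the tax: set 600 − 5P = 4P + 168 → P* = $48, Q* = 360.
With the tax collected from producers, supply shifts: Qs = 4(P − 27) + 168.
New equilibrium: consumers pay $60, producers receive $33, Q = 300. (Wedge: Pb − Ps = 27.)
Revenue = t · Q = 27 · 300 = $8100.

Tax revenue = $8100 hundred.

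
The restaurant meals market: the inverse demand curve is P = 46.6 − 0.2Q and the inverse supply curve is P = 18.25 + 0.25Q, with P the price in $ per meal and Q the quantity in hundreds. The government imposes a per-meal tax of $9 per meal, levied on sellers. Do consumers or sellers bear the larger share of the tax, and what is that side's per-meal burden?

Sellers bear the larger share: $5 per meal.

Inverting to Q(P) form: Qd = 233 − 5P; Qs = 4P − 73.
Without the tax, 233 − 5P = 4P − 73 gives 9P = 306, so P* = $34 and Q* = 63.
With the tax collected from sellers, supply shifts: Qs = 4(P − 9) − 73.
New equilibrium: consumers pay $38, sellers receive $29, Q = 43. (Wedge: Pb − Ps = 9.)
Per-meal burden: consumers $4, sellers $5.
Sellers take the larger share because supply is less price-elastic here (demand slope 5 vs supply slope 4).
The less price-elastic side of the market bears the larger share of a per-unit tax.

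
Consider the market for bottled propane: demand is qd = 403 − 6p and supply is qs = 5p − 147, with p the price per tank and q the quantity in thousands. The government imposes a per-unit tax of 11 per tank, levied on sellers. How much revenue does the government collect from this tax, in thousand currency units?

Tax revenue = 803 thousand.

Without the tax, 403 − 6p = 5p − 147 gives 11p = 550, so p* = 50 and q* = 103.
With the tax collected from sellers, supply shifts: qs = 5(p − 11) − 147.
Solving gives q = 73 with buyers paying 55 and sellers receiving 44 (the 11 wedge).
Revenue = t · Q = 11 · 73 = 803.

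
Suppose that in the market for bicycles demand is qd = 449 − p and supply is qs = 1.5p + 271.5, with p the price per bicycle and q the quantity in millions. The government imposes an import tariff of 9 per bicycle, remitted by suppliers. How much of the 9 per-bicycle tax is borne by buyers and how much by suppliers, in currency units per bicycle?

Before the tax: set 449 − p = 1.5p + 271.5 → p* = 71, q* = 378.
With the tax collected from suppliers, supply shifts: qs = 1.5(p − 9) + 271.5.
New equilibrium: buyers pay 76.4, suppliers receive 67.4, q = 372.6. (Wedge: pb − ps = 9.)
Burden on buyers: 5.4; on suppliers: 3.6. (They sum to 9.)

Buyers bear 5.4 per bicycle; suppliers bear 3.6 per bicycle.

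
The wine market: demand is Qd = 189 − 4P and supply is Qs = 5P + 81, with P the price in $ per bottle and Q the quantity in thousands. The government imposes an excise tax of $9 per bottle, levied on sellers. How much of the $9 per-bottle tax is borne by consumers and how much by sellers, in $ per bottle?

Consumers bear $5 per bottle; sellers bear $4 per bottle.

Without the tax, 189 − 4P = 5P + 81 gives 9P = 108, so P* = $12 and Q* = 141.
With the tax collected from sellers, supply shifts: Qs = 5(P − 9) + 81.
New equilibrium: consumers pay $17, sellers receive $8, Q = 121. (Wedge: Pb − Ps = 9.)
Burden on consumers: $5; on sellers: $4. (They sum to $9.)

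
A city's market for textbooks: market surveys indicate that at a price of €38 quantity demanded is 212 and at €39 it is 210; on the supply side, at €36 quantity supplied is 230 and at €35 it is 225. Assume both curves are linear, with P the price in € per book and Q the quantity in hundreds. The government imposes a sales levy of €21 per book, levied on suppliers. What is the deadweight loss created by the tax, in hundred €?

Demand slope: (210 − 212)/(39 − 38) = -2, so Qd = 288 − 2P.
Supply slope: (225 − 230)/(35 − 36) = 5, so Qs = 5P + 50.
Without the tax, 288 − 2P = 5P + 50 gives 7P = 238, so P* = €34 and Q* = 220.
With the tax collected from suppliers, supply shifts: Qs = 5(P − 21) + 50.
Solving gives Q = 190 with consumers paying €49 and suppliers receiving €28 (the €21 wedge).
Quantity falls by |ΔQ| = |220 − 190| = 30.
DWL = ½ · t · |ΔQ| = ½ · 21 · 30 = €315.

Deadweight loss = €315 hundred.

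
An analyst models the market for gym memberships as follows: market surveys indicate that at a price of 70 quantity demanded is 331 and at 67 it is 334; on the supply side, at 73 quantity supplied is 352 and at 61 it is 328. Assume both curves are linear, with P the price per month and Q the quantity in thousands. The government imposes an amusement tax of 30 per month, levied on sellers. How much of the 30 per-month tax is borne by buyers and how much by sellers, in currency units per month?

Demand slope: (334 − 331)/(67 − 70) = -1, so Qd = 401 − P.
Supply slope: (328 − 352)/(61 − 73) = 2, so Qs = 2P + 206.
Before the tax: set 401 − P = 2P + 206 → P* = 65, Q* = 336.
With the tax collected from sellers, supply shifts: Qs = 2(P − 30) + 206.
Solving gives Q = 316 with buyers paying 85 and sellers receiving 55 (the 30 wedge).
Burden on buyers: 20; on sellers: 10. (They sum to 30.)

Buyers bear 20 per month; sellers bear 10 per month.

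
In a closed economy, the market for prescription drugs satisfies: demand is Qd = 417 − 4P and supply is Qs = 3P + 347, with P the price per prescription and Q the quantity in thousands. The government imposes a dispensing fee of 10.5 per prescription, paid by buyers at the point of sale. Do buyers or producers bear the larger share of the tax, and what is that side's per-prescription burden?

Producers bear the larger share: 6 per prescription.

Before the tax: set 417 − 4P = 3P + 347 → P* = 10, Q* = 377.
With the tax collected from buyers, demand (in seller-price terms) shifts: Qd = 417 − 4(P + 10.5).
New equilibrium: buyers pay 14.5, producers receive 4, Q = 359. (Wedge: Pb − Ps = 10.5.)
Per-prescription burden: buyers 4.5, producers 6.
Producers take the larger share because supply is less price-elastic here (demand slope 4 vs supply slope 3).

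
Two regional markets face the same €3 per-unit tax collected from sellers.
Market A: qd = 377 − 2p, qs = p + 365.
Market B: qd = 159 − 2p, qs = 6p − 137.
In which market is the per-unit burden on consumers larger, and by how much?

Market A: pre-tax p* = €4, q* = 369; post-tax q = 367; per-unit burden on consumers = €1.
Market B: pre-tax p* = €37, q* = 85; post-tax q = 80.5; per-unit burden on consumers = €2.25.
Difference: €1 vs €2.25 → market B is larger by €1.25.

Market B, by €1.25.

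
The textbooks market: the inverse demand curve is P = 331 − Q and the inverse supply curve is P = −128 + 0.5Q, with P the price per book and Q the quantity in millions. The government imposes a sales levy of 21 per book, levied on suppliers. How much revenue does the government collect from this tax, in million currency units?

Tax revenue = 6132 million.

Inverting to Q(P) form: Qd = 331 − P; Qs = 2P + 256.
Before the tax: set 331 − P = 2P + 256 → P* = 25, Q* = 306.
With the tax collected from suppliers, supply shifts: Qs = 2(P − 21) + 256.
New equilibrium: consumers pay 39, suppliers receive 18, Q = 292. (Wedge: Pb − Ps = 21.)
Revenue = t · Q = 21 · 292 = 6132.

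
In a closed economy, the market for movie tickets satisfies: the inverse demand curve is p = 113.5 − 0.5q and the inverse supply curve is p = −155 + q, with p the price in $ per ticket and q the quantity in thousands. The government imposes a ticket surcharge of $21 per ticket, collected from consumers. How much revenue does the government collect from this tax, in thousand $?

Rewrite in direct form: qd = 227 − 2p and qs = p + 155.
Before the tax: set 227 − 2p = p + 155 → p* = $24, q* = 179.
With the tax collected from consumers, demand (in seller-price terms) shifts: qd = 227 − 2(p + 21).
Solving gives q = 165 with consumers paying $31 and suppliers receiving $10 (the $21 wedge).
Revenue = t · Q = 21 · 165 = $3465.

Tax revenue = $3465 thousand.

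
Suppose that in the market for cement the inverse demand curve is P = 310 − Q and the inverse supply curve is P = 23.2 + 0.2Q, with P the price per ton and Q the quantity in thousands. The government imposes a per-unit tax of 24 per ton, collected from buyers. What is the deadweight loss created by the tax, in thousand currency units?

Rewrite in direct form: Qd = 310 − P and Qs = 5P − 116.
Before the tax: set 310 − P = 5P − 116 → P* = 71, Q* = 239.
With the tax collected from buyers, demand (in seller-price terms) shifts: Qd = 310 − (P + 24).
Solving gives Q = 219 with buyers paying 91 and suppliers receiving 67 (the 24 wedge).
Quantity falls by |ΔQ| = |239 − 219| = 20.
DWL = ½ · t · |ΔQ| = ½ · 24 · 20 = 240.

Deadweight loss = 240 thousand.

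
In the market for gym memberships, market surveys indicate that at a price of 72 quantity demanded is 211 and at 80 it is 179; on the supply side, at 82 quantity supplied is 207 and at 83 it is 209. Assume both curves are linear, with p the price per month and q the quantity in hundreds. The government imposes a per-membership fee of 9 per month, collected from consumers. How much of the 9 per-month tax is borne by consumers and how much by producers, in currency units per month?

Demand slope: (179 − 211)/(80 − 72) = -4, so qd = 499 − 4p.
Supply slope: (209 − 207)/(83 − 82) = 2, so qs = 2p + 43.
Without the tax, 499 − 4p = 2p + 43 gives 6p = 456, so p* = 76 and q* = 195.
With the tax collected from consumers, demand (in seller-price terms) shifts: qd = 499 − 4(p + 9).
New equilibrium: consumers pay 79, producers receive 70, q = 183. (Wedge: pb − ps = 9.)
Burden on consumers: 3; on producers: 6. (They sum to 9.)
The less price-elastic side of the market bears the larger share of a per-unit tax.

Consumers bear 3 per month; producers bear 6 per month.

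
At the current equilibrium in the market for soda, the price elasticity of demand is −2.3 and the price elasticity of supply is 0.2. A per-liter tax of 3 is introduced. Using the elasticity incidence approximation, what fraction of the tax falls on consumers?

Consumers' share ≈ 0.08.

Incidence ratio: consumers' share ≈ εs / (εs + |εd|) = 0.2 / (0.2 + 2.3) = 0.08.
Supply is the less elastic side, so consumers bear the smaller share.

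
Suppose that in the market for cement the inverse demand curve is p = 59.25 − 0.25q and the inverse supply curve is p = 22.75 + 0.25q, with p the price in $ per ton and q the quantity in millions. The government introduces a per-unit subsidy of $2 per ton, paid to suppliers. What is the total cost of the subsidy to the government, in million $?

Inverting to q(p) form: qd = 237 − 4p; qs = 4p − 91.
Without the subsidy, 237 − 4p = 4p − 91 gives 8p = 328, so p* = $41 and q* = 73.
With a per-unit subsidy paid to suppliers, each receives p + 2 per unit sold, so supply becomes qs = 4(p + 2) − 91.
New equilibrium: consumers pay $40, suppliers receive $42, q = 77. (Wedge: pb − ps = −2.)
Outlay = t · Q = 2 · 77 = $154.

Government outlay = $154 million.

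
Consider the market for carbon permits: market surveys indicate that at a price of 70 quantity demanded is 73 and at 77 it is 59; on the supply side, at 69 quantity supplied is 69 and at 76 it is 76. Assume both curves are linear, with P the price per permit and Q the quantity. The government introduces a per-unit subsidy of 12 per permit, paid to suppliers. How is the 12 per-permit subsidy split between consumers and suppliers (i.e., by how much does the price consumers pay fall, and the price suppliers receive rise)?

Consumers gain 4 per permit; suppliers gain 8 per permit.

Demand slope: (59 − 73)/(77 − 70) = -2, so Qd = 213 − 2P.
Supply slope: (76 − 69)/(76 − 69) = 1, so Qs = P.
Before the subsidy: set 213 − 2P = P → P* = 71, Q* = 71.
With a per-unit subsidy paid to suppliers, each receives P + 12 per unit sold, so supply becomes Qs = (P + 12).
New equilibrium: consumers pay 67, suppliers receive 79, Q = 79. (Wedge: Pb − Ps = −12.)
Gain to consumers: 4; to suppliers: 8. (They sum to 12.)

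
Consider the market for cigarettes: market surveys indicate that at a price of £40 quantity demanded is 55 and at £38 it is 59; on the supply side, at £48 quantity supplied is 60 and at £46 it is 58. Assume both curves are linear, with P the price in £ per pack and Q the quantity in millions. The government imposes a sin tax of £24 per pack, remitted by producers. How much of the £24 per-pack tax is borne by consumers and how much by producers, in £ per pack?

Demand slope: (59 − 55)/(38 − 40) = -2, so Qd = 135 − 2P.
Supply slope: (58 − 60)/(46 − 48) = 1, so Qs = P + 12.
Before the tax: set 135 − 2P = P + 12 → P* = £41, Q* = 53.
With the tax collected from producers, supply shifts: Qs = (P − 24) + 12.
New equilibrium: consumers pay £49, producers receive £25, Q = 37. (Wedge: Pb − Ps = 24.)
Burden on consumers: £8; on producers: £16. (They sum to £24.)
The less price-elastic side of the market bears the larger share of a per-unit tax.

Consumers bear £8 per pack; producers bear £16 per pack.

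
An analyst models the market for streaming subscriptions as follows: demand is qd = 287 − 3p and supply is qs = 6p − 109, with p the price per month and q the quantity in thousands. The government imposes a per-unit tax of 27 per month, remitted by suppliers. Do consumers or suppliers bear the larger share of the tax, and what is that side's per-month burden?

Consumers bear the larger share: 18 per month.

Before the tax: set 287 − 3p = 6p − 109 → p* = 44, q* = 155.
With the tax collected from suppliers, supply shifts: qs = 6(p − 27) − 109.
New equilibrium: consumers pay 62, suppliers receive 35, q = 101. (Wedge: pb − ps = 27.)
Per-month burden: consumers 18, suppliers 9.
Consumers take the larger share because demand is less price-elastic here (demand slope 3 vs supply slope 6).
The less price-elastic side of the market bears the larger share of a per-unit tax.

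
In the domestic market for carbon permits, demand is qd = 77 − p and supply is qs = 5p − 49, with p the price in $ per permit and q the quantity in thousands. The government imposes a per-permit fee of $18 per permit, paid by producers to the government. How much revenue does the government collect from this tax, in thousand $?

Tax revenue = $738 thousand.

Without the tax, 77 − p = 5p − 49 gives 6p = 126, so p* = $21 and q* = 56.
With the tax collected from producers, supply shifts: qs = 5(p − 18) − 49.
Solving gives q = 41 with consumers paying $36 and producers receiving $18 (the $18 wedge).
Revenue = t · Q = 18 · 41 = $738.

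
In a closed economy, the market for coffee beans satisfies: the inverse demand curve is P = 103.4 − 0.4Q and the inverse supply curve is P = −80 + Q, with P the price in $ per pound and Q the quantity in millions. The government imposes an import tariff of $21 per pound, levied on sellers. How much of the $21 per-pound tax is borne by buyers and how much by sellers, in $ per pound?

Inverting to Q(P) form: Qd = 258.5 − 2.5P; Qs = P + 80.
Without the tax, 258.5 − 2.5P = P + 80 gives 3.5P = 178.5, so P* = $51 and Q* = 131.
With the tax collected from sellers, supply shifts: Qs = (P − 21) + 80.
Solving gives Q = 116 with buyers paying $57 and sellers receiving $36 (the $21 wedge).
Burden on buyers: $6; on sellers: $15. (They sum to $21.)
The less price-elastic side of the market bears the larger share of a per-unit tax.

Buyers bear $6 per pound; sellers bear $15 per pound.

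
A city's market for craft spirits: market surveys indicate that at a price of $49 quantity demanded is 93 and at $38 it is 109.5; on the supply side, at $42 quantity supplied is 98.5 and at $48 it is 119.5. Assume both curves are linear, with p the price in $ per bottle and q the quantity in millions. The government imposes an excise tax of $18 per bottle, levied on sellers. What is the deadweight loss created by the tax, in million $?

Deadweight loss = $170.1 million.

Demand slope: (109.5 − 93)/(38 − 49) = -1.5, so qd = 166.5 − 1.5p.
Supply slope: (119.5 − 98.5)/(48 − 42) = 3.5, so qs = 3.5p − 48.5.
Before the tax: set 166.5 − 1.5p = 3.5p − 48.5 → p* = $43, q* = 102.
With the tax collected from sellers, supply shifts: qs = 3.5(p − 18) − 48.5.
Solving gives q = 83.1 with consumers paying $55.6 and sellers receiving $37.6 (the $18 wedge).
Quantity falls by |ΔQ| = |102 − 83.1| = 18.9.
DWL = ½ · t · |ΔQ| = ½ · 18 · 18.9 = $170.1.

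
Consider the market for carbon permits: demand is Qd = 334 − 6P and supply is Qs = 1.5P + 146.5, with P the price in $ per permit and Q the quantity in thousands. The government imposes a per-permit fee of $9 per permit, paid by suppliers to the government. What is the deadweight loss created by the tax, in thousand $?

Deadweight loss = $48.6 thousand.

Without the tax, 334 − 6P = 1.5P + 146.5 gives 7.5P = 187.5, so P* = $25 and Q* = 184.
With the tax collected from suppliers, supply shifts: Qs = 1.5(P − 9) + 146.5.
Solving gives Q = 173.2 with buyers paying $26.8 and suppliers receiving $17.8 (the $9 wedge).
Quantity falls by |ΔQ| = |184 − 173.2| = 10.8.
DWL = ½ · t · |ΔQ| = ½ · 9 · 10.8 = $48.6.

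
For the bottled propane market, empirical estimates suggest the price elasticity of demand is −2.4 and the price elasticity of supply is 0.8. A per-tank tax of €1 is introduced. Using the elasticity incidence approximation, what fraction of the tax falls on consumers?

Consumers' share ≈ 0.25.

Incidence ratio: consumers' share ≈ εs / (εs + |εd|) = 0.8 / (0.8 + 2.4) = 0.25.
Supply is the less elastic side, so consumers bear the smaller share.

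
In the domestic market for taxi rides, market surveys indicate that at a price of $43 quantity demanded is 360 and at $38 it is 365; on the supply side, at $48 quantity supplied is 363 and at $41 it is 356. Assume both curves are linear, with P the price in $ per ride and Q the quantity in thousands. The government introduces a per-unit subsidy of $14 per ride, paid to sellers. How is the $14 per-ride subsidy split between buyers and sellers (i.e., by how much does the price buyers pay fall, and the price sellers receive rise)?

Buyers gain $7 per ride; sellers gain $7 per ride.

Demand slope: (365 − 360)/(38 − 43) = -1, so Qd = 403 − P.
Supply slope: (356 − 363)/(41 − 48) = 1, so Qs = P + 315.
Without the subsidy, 403 − P = P + 315 gives 2P = 88, so P* = $44 and Q* = 359.
With a per-unit subsidy paid to sellers, each receives P + 14 per unit sold, so supply becomes Qs = (P + 14) + 315.
Solving gives Q = 366 with buyers paying $37 and sellers receiving $51 (the $14 wedge).
Gain to buyers: $7; to sellers: $7. (They sum to $14.)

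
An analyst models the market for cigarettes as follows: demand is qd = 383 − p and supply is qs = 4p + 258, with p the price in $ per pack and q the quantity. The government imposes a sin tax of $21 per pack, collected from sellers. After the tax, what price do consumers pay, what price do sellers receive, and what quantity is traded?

Without the tax, 383 − p = 4p + 258 gives 5p = 125, so p* = $25 and q* = 358.
With the tax collected from sellers, supply shifts: qs = 4(p − 21) + 258.
New equilibrium: consumers pay $41.8, sellers receive $20.8, q = 341.2. (Wedge: pb − ps = 21.)
The less price-elastic side of the market bears the larger share of a per-unit tax.

Consumers pay $41.8; sellers receive $20.8; quantity = 341.2.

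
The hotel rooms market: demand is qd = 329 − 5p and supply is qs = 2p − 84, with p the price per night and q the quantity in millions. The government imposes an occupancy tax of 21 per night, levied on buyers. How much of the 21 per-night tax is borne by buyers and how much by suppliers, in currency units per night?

Without the tax, 329 − 5p = 2p − 84 gives 7p = 413, so p* = 59 and q* = 34.
With the tax collected from buyers, demand (in seller-price terms) shifts: qd = 329 − 5(p + 21).
New equilibrium: buyers pay 65, suppliers receive 44, q = 4. (Wedge: pb − ps = 21.)
Burden on buyers: 6; on suppliers: 15. (They sum to 21.)
The less price-elastic side of the market bears the larger share of a per-unit tax.

Buyers bear 6 per night; suppliers bear 15 per night.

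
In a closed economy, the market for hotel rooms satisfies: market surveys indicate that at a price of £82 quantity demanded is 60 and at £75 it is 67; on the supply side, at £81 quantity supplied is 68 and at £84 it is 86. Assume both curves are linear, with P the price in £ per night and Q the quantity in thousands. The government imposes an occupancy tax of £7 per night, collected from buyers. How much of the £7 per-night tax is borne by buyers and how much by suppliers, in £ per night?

Demand slope: (67 − 60)/(75 − 82) = -1, so Qd = 142 − P.
Supply slope: (86 − 68)/(84 − 81) = 6, so Qs = 6P − 418.
Before the tax: set 142 − P = 6P − 418 → P* = £80, Q* = 62.
With the tax collected from buyers, demand (in seller-price terms) shifts: Qd = 142 − (P + 7).
New equilibrium: buyers pay £86, suppliers receive £79, Q = 56. (Wedge: Pb − Ps = 7.)
Burden on buyers: £6; on suppliers: £1. (They sum to £7.)
The less price-elastic side of the market bears the larger share of a per-unit tax.

Buyers bear £6 per night; suppliers bear £1 per night.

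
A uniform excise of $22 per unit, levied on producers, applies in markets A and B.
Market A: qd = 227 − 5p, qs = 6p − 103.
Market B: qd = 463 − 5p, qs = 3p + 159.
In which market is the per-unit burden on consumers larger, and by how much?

Market A: pre-tax p* = $30, q* = 77; post-tax q = 17; per-unit burden on consumers = $12.
Market B: pre-tax p* = $38, q* = 273; post-tax q = 231.75; per-unit burden on consumers = $8.25.
Difference: $12 vs $8.25 → market A is larger by $3.75.

Market A, by $3.75.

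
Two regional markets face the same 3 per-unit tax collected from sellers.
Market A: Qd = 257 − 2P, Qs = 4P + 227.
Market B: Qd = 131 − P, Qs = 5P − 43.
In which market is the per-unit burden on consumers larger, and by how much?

Market A: pre-tax P* = 5, Q* = 247; post-tax Q = 243; per-unit burden on consumers = 2.
Market B: pre-tax P* = 29, Q* = 102; post-tax Q = 99.5; per-unit burden on consumers = 2.5.
Difference: 2 vs 2.5 → market B is larger by 0.5.

Market B, by 0.5.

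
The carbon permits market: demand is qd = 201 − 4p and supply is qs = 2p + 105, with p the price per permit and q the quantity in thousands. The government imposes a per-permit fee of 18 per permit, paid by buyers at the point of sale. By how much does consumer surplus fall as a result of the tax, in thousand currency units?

Before the tax: set 201 − 4p = 2p + 105 → p* = 16, q* = 137.
With the tax collected from buyers, demand (in seller-price terms) shifts: qd = 201 − 4(p + 18).
New equilibrium: buyers pay 22, suppliers receive 4, q = 113. (Wedge: pb − ps = 18.)
ΔCS is the trapezoid between Q = 113 and Q = 137 of height 6: ½ · (137 + 113) · 6 = 750.

Consumer surplus falls by 750 thousand.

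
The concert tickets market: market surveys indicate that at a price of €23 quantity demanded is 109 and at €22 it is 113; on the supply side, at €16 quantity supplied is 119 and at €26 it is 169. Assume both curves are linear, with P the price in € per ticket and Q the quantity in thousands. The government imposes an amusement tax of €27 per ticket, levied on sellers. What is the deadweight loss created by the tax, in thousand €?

Deadweight loss = €810 thousand.

Demand slope: (113 − 109)/(22 − 23) = -4, so Qd = 201 − 4P.
Supply slope: (169 − 119)/(26 − 16) = 5, so Qs = 5P + 39.
Before the tax: set 201 − 4P = 5P + 39 → P* = €18, Q* = 129.
With the tax collected from sellers, supply shifts: Qs = 5(P − 27) + 39.
Solving gives Q = 69 with buyers paying €33 and sellers receiving €6 (the €27 wedge).
Quantity falls by |ΔQ| = |129 − 69| = 60.
DWL = ½ · t · |ΔQ| = ½ · 27 · 60 = €810.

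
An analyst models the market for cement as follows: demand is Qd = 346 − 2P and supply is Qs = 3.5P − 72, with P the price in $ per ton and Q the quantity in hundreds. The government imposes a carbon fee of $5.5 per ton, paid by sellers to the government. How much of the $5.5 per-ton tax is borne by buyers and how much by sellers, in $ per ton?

Without the tax, 346 − 2P = 3.5P − 72 gives 5.5P = 418, so P* = $76 and Q* = 194.
With the tax collected from sellers, supply shifts: Qs = 3.5(P − 5.5) − 72.
New equilibrium: buyers pay $79.5, sellers receive $74, Q = 187. (Wedge: Pb − Ps = 5.5.)
Burden on buyers: $3.5; on sellers: $2. (They sum to $5.5.)
The less price-elastic side of the market bears the larger share of a per-unit tax.

Buyers bear $3.5 per ton; sellers bear $2 per ton.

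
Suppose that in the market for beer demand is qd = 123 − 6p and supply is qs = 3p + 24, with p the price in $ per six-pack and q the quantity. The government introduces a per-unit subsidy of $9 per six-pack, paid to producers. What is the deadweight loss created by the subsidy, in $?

Deadweight loss = $81.

Without the subsidy, 123 − 6p = 3p + 24 gives 9p = 99, so p* = $11 and q* = 57.
With a per-unit subsidy paid to producers, each receives p + 9 per unit sold, so supply becomes qs = 3(p + 9) + 24.
Solving gives q = 75 with consumers paying $8 and producers receiving $17 (the $9 wedge).
Quantity rises by |ΔQ| = |57 − 75| = 18.
DWL = ½ · t · |ΔQ| = ½ · 9 · 18 = $81.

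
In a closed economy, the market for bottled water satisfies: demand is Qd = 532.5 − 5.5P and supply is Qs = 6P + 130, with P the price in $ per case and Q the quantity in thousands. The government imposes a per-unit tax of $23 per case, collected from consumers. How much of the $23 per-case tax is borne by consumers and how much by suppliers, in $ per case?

Before the tax: set 532.5 − 5.5P = 6P + 130 → P* = $35, Q* = 340.
With the tax collected from consumers, demand (in seller-price terms) shifts: Qd = 532.5 − 5.5(P + 23).
New equilibrium: consumers pay $47, suppliers receive $24, Q = 274. (Wedge: Pb − Ps = 23.)
Burden on consumers: $12; on suppliers: $11. (They sum to $23.)
The less price-elastic side of the market bears the larger share of a per-unit tax.

Consumers bear $12 per case; suppliers bear $11 per case.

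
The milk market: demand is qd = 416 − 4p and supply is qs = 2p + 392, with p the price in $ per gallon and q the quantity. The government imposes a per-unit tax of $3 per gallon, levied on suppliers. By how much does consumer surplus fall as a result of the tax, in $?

Consumer surplus falls by $398.

Before the tax: set 416 − 4p = 2p + 392 → p* = $4, q* = 400.
With the tax collected from suppliers, supply shifts: qs = 2(p − 3) + 392.
Solving gives q = 396 with consumers paying $5 and suppliers receiving $2 (the $3 wedge).
ΔCS is the trapezoid between Q = 396 and Q = 400 of height $1: ½ · (400 + 396) · 1 = $398.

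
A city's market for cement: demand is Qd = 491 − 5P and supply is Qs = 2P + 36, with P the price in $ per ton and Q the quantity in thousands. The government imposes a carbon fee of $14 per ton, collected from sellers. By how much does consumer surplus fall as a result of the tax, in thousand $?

Before the tax: set 491 − 5P = 2P + 36 → P* = $65, Q* = 166.
With the tax collected from sellers, supply shifts: Qs = 2(P − 14) + 36.
Solving gives Q = 146 with consumers paying $69 and sellers receiving $55 (the $14 wedge).
ΔCS is the trapezoid between Q = 146 and Q = 166 of height $4: ½ · (166 + 146) · 4 = $624.

Consumer surplus falls by $624 thousand.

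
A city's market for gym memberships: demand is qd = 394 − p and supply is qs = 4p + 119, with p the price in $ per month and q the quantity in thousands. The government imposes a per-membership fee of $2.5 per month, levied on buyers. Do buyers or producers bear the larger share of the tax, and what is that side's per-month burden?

Without the tax, 394 − p = 4p + 119 gives 5p = 275, so p* = $55 and q* = 339.
With the tax collected from buyers, demand (in seller-price terms) shifts: qd = 394 − (p + 2.5).
Solving gives q = 337 with buyers paying $57 and producers receiving $54.5 (the $2.5 wedge).
Per-month burden: buyers $2, producers $0.5.
Buyers take the larger share because demand is less price-elastic here (demand slope 1 vs supply slope 4).

Buyers bear the larger share: $2 per month.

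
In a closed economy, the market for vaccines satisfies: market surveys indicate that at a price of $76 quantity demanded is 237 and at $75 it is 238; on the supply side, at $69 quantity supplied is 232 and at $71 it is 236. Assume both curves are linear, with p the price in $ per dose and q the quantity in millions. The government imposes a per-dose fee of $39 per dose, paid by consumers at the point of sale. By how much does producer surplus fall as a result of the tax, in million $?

Producer surplus falls by $2951 million.

Demand slope: (238 − 237)/(75 − 76) = -1, so qd = 313 − p.
Supply slope: (236 − 232)/(71 − 69) = 2, so qs = 2p + 94.
Without the tax, 313 − p = 2p + 94 gives 3p = 219, so p* = $73 and q* = 240.
With the tax collected from consumers, demand (in seller-price terms) shifts: qd = 313 − (p + 39).
Solving gives q = 214 with consumers paying $99 and producers receiving $60 (the $39 wedge).
ΔPS is the trapezoid between Q = 214 and Q = 240 of height $13: ½ · (240 + 214) · 13 = $2951.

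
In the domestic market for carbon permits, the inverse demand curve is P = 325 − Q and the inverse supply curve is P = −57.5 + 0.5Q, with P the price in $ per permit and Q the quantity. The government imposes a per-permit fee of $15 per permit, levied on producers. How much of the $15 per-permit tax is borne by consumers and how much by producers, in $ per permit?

Rewrite in direct form: Qd = 325 − P and Qs = 2P + 115.
Before the tax: set 325 − P = 2P + 115 → P* = $70, Q* = 255.
With the tax collected from producers, supply shifts: Qs = 2(P − 15) + 115.
New equilibrium: consumers pay $80, producers receive $65, Q = 245. (Wedge: Pb − Ps = 15.)
Burden on consumers: $10; on producers: $5. (They sum to $15.)
The less price-elastic side of the market bears the larger share of a per-unit tax.

Consumers bear $10 per permit; producers bear $5 per permit.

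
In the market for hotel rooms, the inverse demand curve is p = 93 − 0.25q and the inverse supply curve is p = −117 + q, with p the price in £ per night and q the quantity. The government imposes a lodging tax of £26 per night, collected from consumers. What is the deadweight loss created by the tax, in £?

Deadweight loss = £270.4.

Inverting to q(p) form: qd = 372 − 4p; qs = p + 117.
Without the tax, 372 − 4p = p + 117 gives 5p = 255, so p* = £51 and q* = 168.
With the tax collected from consumers, demand (in seller-price terms) shifts: qd = 372 − 4(p + 26).
New equilibrium: consumers pay £56.2, sellers receive £30.2, q = 147.2. (Wedge: pb − ps = 26.)
Quantity falls by |ΔQ| = |168 − 147.2| = 20.8.
DWL = ½ · t · |ΔQ| = ½ · 26 · 20.8 = £270.4.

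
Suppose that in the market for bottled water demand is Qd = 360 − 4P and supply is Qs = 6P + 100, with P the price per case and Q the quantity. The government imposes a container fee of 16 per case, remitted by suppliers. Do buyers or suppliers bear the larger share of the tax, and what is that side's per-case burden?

Buyers bear the larger share: 9.6 per case.

Without the tax, 360 − 4P = 6P + 100 gives 10P = 260, so P* = 26 and Q* = 256.
With the tax collected from suppliers, supply shifts: Qs = 6(P − 16) + 100.
New equilibrium: buyers pay 35.6, suppliers receive 19.6, Q = 217.6. (Wedge: Pb − Ps = 16.)
Per-case burden: buyers 9.6, suppliers 6.4.
Buyers take the larger share because demand is less price-elastic here (demand slope 4 vs supply slope 6).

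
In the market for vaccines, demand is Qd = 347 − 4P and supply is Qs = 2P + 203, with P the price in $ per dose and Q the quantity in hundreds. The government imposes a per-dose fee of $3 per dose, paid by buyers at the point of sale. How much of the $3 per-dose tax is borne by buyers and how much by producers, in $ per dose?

Before the tax: set 347 − 4P = 2P + 203 → P* = $24, Q* = 251.
With the tax collected from buyers, demand (in seller-price terms) shifts: Qd = 347 − 4(P + 3).
Solving gives Q = 247 with buyers paying $25 and producers receiving $22 (the $3 wedge).
Burden on buyers: $1; on producers: $2. (They sum to $3.)
The less price-elastic side of the market bears the larger share of a per-unit tax.

Buyers bear $1 per dose; producers bear $2 per dose.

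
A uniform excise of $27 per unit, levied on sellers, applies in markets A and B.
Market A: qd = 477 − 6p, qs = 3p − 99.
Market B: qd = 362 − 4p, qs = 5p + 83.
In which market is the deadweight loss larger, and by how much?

Market B, by $81.

Market A: pre-tax p* = $64, q* = 93; post-tax q = 39; deadweight loss = $729.
Market B: pre-tax p* = $31, q* = 238; post-tax q = 178; deadweight loss = $810.
Difference: $729 vs $810 → market B is larger by $81.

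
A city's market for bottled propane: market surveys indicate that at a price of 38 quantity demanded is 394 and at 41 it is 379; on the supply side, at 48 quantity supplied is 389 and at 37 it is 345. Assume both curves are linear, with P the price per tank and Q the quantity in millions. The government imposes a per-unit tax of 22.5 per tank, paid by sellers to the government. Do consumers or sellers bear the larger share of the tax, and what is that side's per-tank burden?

Sellers bear the larger share: 12.5 per tank.

Demand slope: (379 − 394)/(41 − 38) = -5, so Qd = 584 − 5P.
Supply slope: (345 − 389)/(37 − 48) = 4, so Qs = 4P + 197.
Before the tax: set 584 − 5P = 4P + 197 → P* = 43, Q* = 369.
With the tax collected from sellers, supply shifts: Qs = 4(P − 22.5) + 197.
Solving gives Q = 319 with consumers paying 53 and sellers receiving 30.5 (the 22.5 wedge).
Per-tank burden: consumers 10, sellers 12.5.
Sellers take the larger share because supply is less price-elastic here (demand slope 5 vs supply slope 4).
The less price-elastic side of the market bears the larger share of a per-unit tax.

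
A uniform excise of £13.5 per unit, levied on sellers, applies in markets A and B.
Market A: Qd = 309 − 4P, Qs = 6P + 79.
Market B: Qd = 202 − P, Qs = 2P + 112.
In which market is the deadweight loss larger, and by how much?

Market A, by £157.95.

Market A: pre-tax P* = £23, Q* = 217; post-tax Q = 184.6; deadweight loss = £218.7.
Market B: pre-tax P* = £30, Q* = 172; post-tax Q = 163; deadweight loss = £60.75.
Difference: £218.7 vs £60.75 → market A is larger by £157.95.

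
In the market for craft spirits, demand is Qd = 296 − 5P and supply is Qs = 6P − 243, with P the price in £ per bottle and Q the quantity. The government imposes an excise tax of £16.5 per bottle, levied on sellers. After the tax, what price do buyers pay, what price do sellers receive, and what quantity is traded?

Buyers pay £58; sellers receive £41.5; quantity = 6.

Without the tax, 296 − 5P = 6P − 243 gives 11P = 539, so P* = £49 and Q* = 51.
With the tax collected from sellers, supply shifts: Qs = 6(P − 16.5) − 243.
New equilibrium: buyers pay £58, sellers receive £41.5, Q = 6. (Wedge: Pb − Ps = 16.5.)
The less price-elastic side of the market bears the larger share of a per-unit tax.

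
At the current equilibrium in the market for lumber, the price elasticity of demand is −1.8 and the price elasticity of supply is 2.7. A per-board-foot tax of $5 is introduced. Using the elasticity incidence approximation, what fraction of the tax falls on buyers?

Buyers' share ≈ 0.6.

Incidence ratio: buyers' share ≈ εs / (εs + |εd|) = 2.7 / (2.7 + 1.8) = 0.6.
Supply is the more elastic side, so buyers bear the larger share.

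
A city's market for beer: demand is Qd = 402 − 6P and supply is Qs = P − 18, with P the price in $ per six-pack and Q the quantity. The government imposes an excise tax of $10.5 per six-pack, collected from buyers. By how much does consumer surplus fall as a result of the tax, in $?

Before the tax: set 402 − 6P = P − 18 → P* = $60, Q* = 42.
With the tax collected from buyers, demand (in seller-price terms) shifts: Qd = 402 − 6(P + 10.5).
Solving gives Q = 33 with buyers paying $61.5 and producers receiving $51 (the $10.5 wedge).
ΔCS is the trapezoid between Q = 33 and Q = 42 of height $1.5: ½ · (42 + 33) · 1.5 = $56.25.

Consumer surplus falls by $56.25.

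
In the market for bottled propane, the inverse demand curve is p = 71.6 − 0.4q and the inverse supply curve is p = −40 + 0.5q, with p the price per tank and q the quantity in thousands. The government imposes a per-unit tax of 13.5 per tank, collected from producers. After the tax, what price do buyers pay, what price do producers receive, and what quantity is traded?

Inverting to q(p) form: qd = 179 − 2.5p; qs = 2p + 80.
Without the tax, 179 − 2.5p = 2p + 80 gives 4.5p = 99, so p* = 22 and q* = 124.
With the tax collected from producers, supply shifts: qs = 2(p − 13.5) + 80.
Solving gives q = 109 with buyers paying 28 and producers receiving 14.5 (the 13.5 wedge).
The less price-elastic side of the market bears the larger share of a per-unit tax.

Buyers pay 28; producers receive 14.5; quantity = 109.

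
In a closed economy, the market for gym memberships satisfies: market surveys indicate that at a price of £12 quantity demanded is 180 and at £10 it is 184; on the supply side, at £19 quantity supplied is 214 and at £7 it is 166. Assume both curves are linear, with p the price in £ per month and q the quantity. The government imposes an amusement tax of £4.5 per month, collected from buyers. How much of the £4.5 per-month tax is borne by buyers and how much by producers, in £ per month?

Buyers bear £3 per month; producers bear £1.5 per month.

Demand slope: (184 − 180)/(10 − 12) = -2, so qd = 204 − 2p.
Supply slope: (166 − 214)/(7 − 19) = 4, so qs = 4p + 138.
Before the tax: set 204 − 2p = 4p + 138 → p* = £11, q* = 182.
With the tax collected from buyers, demand (in seller-price terms) shifts: qd = 204 − 2(p + 4.5).
New equilibrium: buyers pay £14, producers receive £9.5, q = 176. (Wedge: pb − ps = 4.5.)
Burden on buyers: £3; on producers: £1.5. (They sum to £4.5.)
The less price-elastic side of the market bears the larger share of a per-unit tax.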